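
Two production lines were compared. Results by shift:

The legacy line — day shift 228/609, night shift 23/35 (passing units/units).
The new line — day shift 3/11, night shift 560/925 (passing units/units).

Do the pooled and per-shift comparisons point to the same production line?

Day shift: the legacy line 228/609 = 37.4%, the new line 3/11 = 27.3% → the legacy line
Night shift: the legacy line 23/35 = 65.7%, the new line 560/925 = 60.5% → the legacy line
Overall: the legacy line 251/644 = 39.0%, the new line 563/936 = 60.1% → the new line
The legacy line wins each shift group but the new line wins overall — the comparison reverses. The legacy line's units skew toward day shift, which has a lower base rate.

No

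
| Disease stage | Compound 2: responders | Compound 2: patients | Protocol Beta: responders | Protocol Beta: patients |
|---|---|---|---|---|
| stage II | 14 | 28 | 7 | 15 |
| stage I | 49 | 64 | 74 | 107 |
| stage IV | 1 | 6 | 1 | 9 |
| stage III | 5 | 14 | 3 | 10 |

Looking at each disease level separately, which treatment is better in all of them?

Stage II: Compound 2 14/28 = 50.0%, Protocol Beta 7/15 = 46.7% → Compound 2
Stage I: Compound 2 49/64 = 76.6%, Protocol Beta 74/107 = 69.2% → Compound 2
Stage IV: Compound 2 1/6 = 16.7%, Protocol Beta 1/9 = 11.1% → Compound 2
Stage III: Compound 2 5/14 = 35.7%, Protocol Beta 3/10 = 30.0% → Compound 2
Compound 2 has the higher rate in all 4 groups.

Compound 2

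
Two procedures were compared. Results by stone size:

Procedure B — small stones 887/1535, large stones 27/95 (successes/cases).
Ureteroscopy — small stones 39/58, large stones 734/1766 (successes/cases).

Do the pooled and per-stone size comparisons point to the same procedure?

Small stones: Procedure B 887/1535 = 57.8%, ureteroscopy 39/58 = 67.2% → ureteroscopy
Large stones: Procedure B 27/95 = 28.4%, ureteroscopy 734/1766 = 41.6% → ureteroscopy
Overall: Procedure B 914/1630 = 56.1%, ureteroscopy 773/1824 = 42.4% → Procedure B
Ureteroscopy wins each stone group but Procedure B wins overall — the comparison reverses. Ureteroscopy's cases skew toward large stones, which has a lower base rate.

No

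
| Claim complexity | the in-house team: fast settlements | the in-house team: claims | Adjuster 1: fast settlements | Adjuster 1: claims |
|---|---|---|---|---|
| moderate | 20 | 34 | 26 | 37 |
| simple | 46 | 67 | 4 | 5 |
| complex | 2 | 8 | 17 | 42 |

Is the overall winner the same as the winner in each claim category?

No

Moderate: the in-house team 20/34 = 58.8%, Adjuster 1 26/37 = 70.3% → Adjuster 1
Simple: the in-house team 46/67 = 68.7%, Adjuster 1 4/5 = 80.0% → Adjuster 1
Complex: the in-house team 2/8 = 25.0%, Adjuster 1 17/42 = 40.5% → Adjuster 1
Overall: the in-house team 68/109 = 62.4%, Adjuster 1 47/84 = 56.0% → the in-house team
Adjuster 1 wins each claim group but the in-house team wins overall — the comparison reverses. Adjuster 1's claims skew toward complex, which has a lower base rate.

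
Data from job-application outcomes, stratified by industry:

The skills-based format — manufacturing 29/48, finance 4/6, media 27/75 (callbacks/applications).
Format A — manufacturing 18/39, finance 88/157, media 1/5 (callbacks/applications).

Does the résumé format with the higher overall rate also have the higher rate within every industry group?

Manufacturing: the skills-based format 29/48 = 60.4%, Format A 18/39 = 46.2% → the skills-based format
Finance: the skills-based format 4/6 = 66.7%, Format A 88/157 = 56.1% → the skills-based format
Media: the skills-based format 27/75 = 36.0%, Format A 1/5 = 20.0% → the skills-based format
Overall: the skills-based format 60/129 = 46.5%, Format A 107/201 = 53.2% → Format A
The skills-based format wins each industry group but Format A wins overall — the comparison reverses. The skills-based format's applications skew toward media, which has a lower base rate.

No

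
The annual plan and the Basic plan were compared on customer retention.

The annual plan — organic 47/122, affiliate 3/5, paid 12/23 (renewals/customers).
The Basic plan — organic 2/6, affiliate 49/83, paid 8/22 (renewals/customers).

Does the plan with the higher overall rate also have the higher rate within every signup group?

No

Organic: the annual plan 47/122 = 38.5%, the Basic plan 2/6 = 33.3% → the annual plan
Affiliate: the annual plan 3/5 = 60.0%, the Basic plan 49/83 = 59.0% → the annual plan
Paid: the annual plan 12/23 = 52.2%, the Basic plan 8/22 = 36.4% → the annual plan
Overall: the annual plan 62/150 = 41.3%, the Basic plan 59/111 = 53.2% → the Basic plan
The annual plan wins each signup group but the Basic plan wins overall — the comparison reverses. The annual plan's customers skew toward organic, which has a lower base rate.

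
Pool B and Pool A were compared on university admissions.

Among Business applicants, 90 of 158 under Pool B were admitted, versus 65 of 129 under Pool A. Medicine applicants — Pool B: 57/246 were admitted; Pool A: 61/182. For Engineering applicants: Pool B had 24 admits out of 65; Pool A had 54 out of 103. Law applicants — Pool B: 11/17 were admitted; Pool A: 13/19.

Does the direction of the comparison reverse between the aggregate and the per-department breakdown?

No

Business: Pool B 90/158 = 57.0%, Pool A 65/129 = 50.4% → Pool B
Medicine: Pool B 57/246 = 23.2%, Pool A 61/182 = 33.5% → Pool A
Engineering: Pool B 24/65 = 36.9%, Pool A 54/103 = 52.4% → Pool A
Law: Pool B 11/17 = 64.7%, Pool A 13/19 = 68.4% → Pool A
Overall: Pool B 182/486 = 37.4%, Pool A 193/433 = 44.6% → Pool A
Neither sweeps: Pool B wins 1 of 4 groups, Pool A wins 3. Pool A wins overall but not every group — no Simpson reversal.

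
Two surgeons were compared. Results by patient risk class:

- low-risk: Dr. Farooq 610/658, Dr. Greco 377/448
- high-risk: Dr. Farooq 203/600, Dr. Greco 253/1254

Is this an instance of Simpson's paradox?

Low-risk: Dr. Farooq 610/658 = 92.7%, Dr. Greco 377/448 = 84.2% → Dr. Farooq
High-risk: Dr. Farooq 203/600 = 33.8%, Dr. Greco 253/1254 = 20.2% → Dr. Farooq
Overall: Dr. Farooq 813/1258 = 64.6%, Dr. Greco 630/1702 = 37.0% → Dr. Farooq
Dr. Farooq wins overall and in every patient risk group — no reversal.

No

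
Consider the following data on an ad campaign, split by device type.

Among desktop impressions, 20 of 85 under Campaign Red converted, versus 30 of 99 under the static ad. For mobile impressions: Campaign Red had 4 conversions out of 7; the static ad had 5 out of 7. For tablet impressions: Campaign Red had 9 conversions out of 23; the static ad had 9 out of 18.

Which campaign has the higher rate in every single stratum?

the static ad

Desktop: Campaign Red 20/85 = 23.5%, the static ad 30/99 = 30.3% → the static ad
Mobile: Campaign Red 4/7 = 57.1%, the static ad 5/7 = 71.4% → the static ad
Tablet: Campaign Red 9/23 = 39.1%, the static ad 9/18 = 50.0% → the static ad
The static ad has the higher rate in all 3 groups.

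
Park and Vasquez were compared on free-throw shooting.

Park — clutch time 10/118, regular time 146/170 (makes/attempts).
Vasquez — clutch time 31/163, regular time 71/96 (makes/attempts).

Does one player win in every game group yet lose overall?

Clutch time: Park 10/118 = 8.5%, Vasquez 31/163 = 19.0% → Vasquez
Regular time: Park 146/170 = 85.9%, Vasquez 71/96 = 74.0% → Park
Overall: Park 156/288 = 54.2%, Vasquez 102/259 = 39.4% → Park
Neither sweeps: Park wins 1 of 2 groups, Vasquez wins 1. Park wins overall but not every group — no Simpson reversal.

No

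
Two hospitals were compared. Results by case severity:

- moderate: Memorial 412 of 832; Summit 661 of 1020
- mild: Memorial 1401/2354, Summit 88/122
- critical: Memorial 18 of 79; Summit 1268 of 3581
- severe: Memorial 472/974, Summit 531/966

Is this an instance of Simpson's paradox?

Yes

Moderate: Memorial 412/832 = 49.5%, Summit 661/1020 = 64.8% → Summit
Mild: Memorial 1401/2354 = 59.5%, Summit 88/122 = 72.1% → Summit
Critical: Memorial 18/79 = 22.8%, Summit 1268/3581 = 35.4% → Summit
Severe: Memorial 472/974 = 48.5%, Summit 531/966 = 55.0% → Summit
Overall: Memorial 2303/4239 = 54.3%, Summit 2548/5689 = 44.8% → Memorial
Summit wins each case group but Memorial wins overall — the comparison reverses. Summit's patients skew toward critical, which has a lower base rate.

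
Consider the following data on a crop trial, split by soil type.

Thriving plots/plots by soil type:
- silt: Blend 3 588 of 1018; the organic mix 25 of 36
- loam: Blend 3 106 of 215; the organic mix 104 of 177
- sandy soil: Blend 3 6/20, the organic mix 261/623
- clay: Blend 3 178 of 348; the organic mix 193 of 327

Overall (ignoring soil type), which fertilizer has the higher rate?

Blend 3

Silt: Blend 3 588/1018 = 57.8%, the organic mix 25/36 = 69.4% → the organic mix
Loam: Blend 3 106/215 = 49.3%, the organic mix 104/177 = 58.8% → the organic mix
Sandy soil: Blend 3 6/20 = 30.0%, the organic mix 261/623 = 41.9% → the organic mix
Clay: Blend 3 178/348 = 51.1%, the organic mix 193/327 = 59.0% → the organic mix
Overall: Blend 3 878/1601 = 54.8%, the organic mix 583/1163 = 50.1% → Blend 3
(The organic mix wins every soil group but Blend 3 wins overall — the organic mix's plots skew toward the low-rate sandy soil group.)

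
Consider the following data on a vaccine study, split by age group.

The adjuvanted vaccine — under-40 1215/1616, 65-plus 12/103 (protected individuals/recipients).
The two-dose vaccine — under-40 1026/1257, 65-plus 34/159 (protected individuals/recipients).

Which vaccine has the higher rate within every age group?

the two-dose vaccine

Under-40: the adjuvanted vaccine 1215/1616 = 75.2%, the two-dose vaccine 1026/1257 = 81.6% → the two-dose vaccine
65-plus: the adjuvanted vaccine 12/103 = 11.7%, the two-dose vaccine 34/159 = 21.4% → the two-dose vaccine
The two-dose vaccine has the higher rate in both groups.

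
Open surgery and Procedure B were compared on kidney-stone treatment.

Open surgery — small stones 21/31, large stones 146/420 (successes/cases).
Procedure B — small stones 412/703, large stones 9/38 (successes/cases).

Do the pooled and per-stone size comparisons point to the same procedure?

No

Small stones: open surgery 21/31 = 67.7%, Procedure B 412/703 = 58.6% → open surgery
Large stones: open surgery 146/420 = 34.8%, Procedure B 9/38 = 23.7% → open surgery
Overall: open surgery 167/451 = 37.0%, Procedure B 421/741 = 56.8% → Procedure B
Open surgery wins each stone group but Procedure B wins overall — the comparison reverses. Open surgery's cases skew toward large stones, which has a lower base rate.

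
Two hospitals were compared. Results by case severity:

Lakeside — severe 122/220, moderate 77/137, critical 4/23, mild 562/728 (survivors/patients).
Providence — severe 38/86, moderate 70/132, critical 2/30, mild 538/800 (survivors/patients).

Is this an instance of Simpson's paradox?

No

Severe: Lakeside 122/220 = 55.5%, Providence 38/86 = 44.2% → Lakeside
Moderate: Lakeside 77/137 = 56.2%, Providence 70/132 = 53.0% → Lakeside
Critical: Lakeside 4/23 = 17.4%, Providence 2/30 = 6.7% → Lakeside
Mild: Lakeside 562/728 = 77.2%, Providence 538/800 = 67.2% → Lakeside
Overall: Lakeside 765/1108 = 69.0%, Providence 648/1048 = 61.8% → Lakeside
Lakeside wins overall and in every case group — no reversal.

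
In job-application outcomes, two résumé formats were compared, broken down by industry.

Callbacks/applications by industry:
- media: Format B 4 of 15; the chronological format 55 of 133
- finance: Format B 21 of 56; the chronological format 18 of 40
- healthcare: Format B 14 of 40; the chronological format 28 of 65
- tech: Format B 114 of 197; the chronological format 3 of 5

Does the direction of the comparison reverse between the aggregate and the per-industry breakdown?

Yes

Media: Format B 4/15 = 26.7%, the chronological format 55/133 = 41.4% → the chronological format
Finance: Format B 21/56 = 37.5%, the chronological format 18/40 = 45.0% → the chronological format
Healthcare: Format B 14/40 = 35.0%, the chronological format 28/65 = 43.1% → the chronological format
Tech: Format B 114/197 = 57.9%, the chronological format 3/5 = 60.0% → the chronological format
Overall: Format B 153/308 = 49.7%, the chronological format 104/243 = 42.8% → Format B
The chronological format wins each industry group but Format B wins overall — the comparison reverses. The chronological format's applications skew toward media, which has a lower base rate.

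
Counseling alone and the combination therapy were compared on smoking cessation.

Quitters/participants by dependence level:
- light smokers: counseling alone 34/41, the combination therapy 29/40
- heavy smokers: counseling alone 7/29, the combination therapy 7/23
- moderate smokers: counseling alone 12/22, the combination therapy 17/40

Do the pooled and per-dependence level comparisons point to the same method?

No

Light smokers: counseling alone 34/41 = 82.9%, the combination therapy 29/40 = 72.5% → counseling alone
Heavy smokers: counseling alone 7/29 = 24.1%, the combination therapy 7/23 = 30.4% → the combination therapy
Moderate smokers: counseling alone 12/22 = 54.5%, the combination therapy 17/40 = 42.5% → counseling alone
Overall: counseling alone 53/92 = 57.6%, the combination therapy 53/103 = 51.5% → counseling alone
Neither sweeps: counseling alone wins 2 of 3 groups, the combination therapy wins 1. Counseling alone wins overall but not every group — no Simpson reversal.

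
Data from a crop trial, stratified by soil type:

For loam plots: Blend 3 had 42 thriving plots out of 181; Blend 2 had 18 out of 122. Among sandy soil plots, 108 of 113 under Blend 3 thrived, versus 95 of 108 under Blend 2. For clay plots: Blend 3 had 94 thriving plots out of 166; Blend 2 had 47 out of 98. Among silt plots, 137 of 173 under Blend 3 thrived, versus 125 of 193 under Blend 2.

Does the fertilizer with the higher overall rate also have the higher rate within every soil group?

Yes

Loam: Blend 3 42/181 = 23.2%, Blend 2 18/122 = 14.8% → Blend 3
Sandy soil: Blend 3 108/113 = 95.6%, Blend 2 95/108 = 88.0% → Blend 3
Clay: Blend 3 94/166 = 56.6%, Blend 2 47/98 = 48.0% → Blend 3
Silt: Blend 3 137/173 = 79.2%, Blend 2 125/193 = 64.8% → Blend 3
Overall: Blend 3 381/633 = 60.2%, Blend 2 285/521 = 54.7% → Blend 3
Blend 3 wins overall and in every soil group — no reversal.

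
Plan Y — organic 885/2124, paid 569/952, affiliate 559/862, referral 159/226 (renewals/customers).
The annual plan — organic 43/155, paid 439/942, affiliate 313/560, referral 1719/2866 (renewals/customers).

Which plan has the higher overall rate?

the annual plan

Organic: Plan Y 885/2124 = 41.7%, the annual plan 43/155 = 27.7% → Plan Y
Paid: Plan Y 569/952 = 59.8%, the annual plan 439/942 = 46.6% → Plan Y
Affiliate: Plan Y 559/862 = 64.8%, the annual plan 313/560 = 55.9% → Plan Y
Referral: Plan Y 159/226 = 70.4%, the annual plan 1719/2866 = 60.0% → Plan Y
Overall: Plan Y 2172/4164 = 52.2%, the annual plan 2514/4523 = 55.6% → the annual plan
(Plan Y wins every signup group but the annual plan wins overall — Plan Y's customers skew toward the low-rate organic group.)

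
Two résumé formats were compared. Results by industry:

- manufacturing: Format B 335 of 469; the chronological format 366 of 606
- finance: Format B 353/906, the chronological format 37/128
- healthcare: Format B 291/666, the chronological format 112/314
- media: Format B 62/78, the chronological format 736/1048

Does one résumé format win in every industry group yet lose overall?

Yes

Manufacturing: Format B 335/469 = 71.4%, the chronological format 366/606 = 60.4% → Format B
Finance: Format B 353/906 = 39.0%, the chronological format 37/128 = 28.9% → Format B
Healthcare: Format B 291/666 = 43.7%, the chronological format 112/314 = 35.7% → Format B
Media: Format B 62/78 = 79.5%, the chronological format 736/1048 = 70.2% → Format B
Overall: Format B 1041/2119 = 49.1%, the chronological format 1251/2096 = 59.7% → the chronological format
Format B wins each industry group but the chronological format wins overall — the comparison reverses. Format B's applications skew toward finance, which has a lower base rate.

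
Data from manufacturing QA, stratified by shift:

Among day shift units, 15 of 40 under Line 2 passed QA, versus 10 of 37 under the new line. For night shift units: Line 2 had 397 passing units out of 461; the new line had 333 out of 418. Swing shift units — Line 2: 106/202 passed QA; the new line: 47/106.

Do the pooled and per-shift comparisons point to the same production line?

Day shift: Line 2 15/40 = 37.5%, the new line 10/37 = 27.0% → Line 2
Night shift: Line 2 397/461 = 86.1%, the new line 333/418 = 79.7% → Line 2
Swing shift: Line 2 106/202 = 52.5%, the new line 47/106 = 44.3% → Line 2
Overall: Line 2 518/703 = 73.7%, the new line 390/561 = 69.5% → Line 2
Line 2 wins overall and in every shift group — no reversal.

Yes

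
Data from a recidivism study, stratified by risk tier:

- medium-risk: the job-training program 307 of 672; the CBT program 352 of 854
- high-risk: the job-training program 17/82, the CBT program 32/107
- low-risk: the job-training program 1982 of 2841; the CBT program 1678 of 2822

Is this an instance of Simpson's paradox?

Medium-risk: the job-training program 307/672 = 45.7%, the CBT program 352/854 = 41.2% → the job-training program
High-risk: the job-training program 17/82 = 20.7%, the CBT program 32/107 = 29.9% → the CBT program
Low-risk: the job-training program 1982/2841 = 69.8%, the CBT program 1678/2822 = 59.5% → the job-training program
Overall: the job-training program 2306/3595 = 64.1%, the CBT program 2062/3783 = 54.5% → the job-training program
Neither sweeps: the job-training program wins 2 of 3 groups, the CBT program wins 1. The job-training program wins overall but not every group — no Simpson reversal.

No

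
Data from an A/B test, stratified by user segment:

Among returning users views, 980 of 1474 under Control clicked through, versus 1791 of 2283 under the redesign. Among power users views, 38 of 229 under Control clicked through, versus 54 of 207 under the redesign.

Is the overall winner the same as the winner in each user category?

Yes

Returning users: Control 980/1474 = 66.5%, the redesign 1791/2283 = 78.4% → the redesign
Power users: Control 38/229 = 16.6%, the redesign 54/207 = 26.1% → the redesign
Overall: Control 1018/1703 = 59.8%, the redesign 1845/2490 = 74.1% → the redesign
The redesign wins overall and in every user group — no reversal.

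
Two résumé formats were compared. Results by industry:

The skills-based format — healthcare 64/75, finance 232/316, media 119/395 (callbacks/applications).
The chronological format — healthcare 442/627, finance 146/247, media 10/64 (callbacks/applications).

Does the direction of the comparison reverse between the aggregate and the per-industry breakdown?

Yes

Healthcare: the skills-based format 64/75 = 85.3%, the chronological format 442/627 = 70.5% → the skills-based format
Finance: the skills-based format 232/316 = 73.4%, the chronological format 146/247 = 59.1% → the skills-based format
Media: the skills-based format 119/395 = 30.1%, the chronological format 10/64 = 15.6% → the skills-based format
Overall: the skills-based format 415/786 = 52.8%, the chronological format 598/938 = 63.8% → the chronological format
The skills-based format wins each industry group but the chronological format wins overall — the comparison reverses. The skills-based format's applications skew toward media, which has a lower base rate.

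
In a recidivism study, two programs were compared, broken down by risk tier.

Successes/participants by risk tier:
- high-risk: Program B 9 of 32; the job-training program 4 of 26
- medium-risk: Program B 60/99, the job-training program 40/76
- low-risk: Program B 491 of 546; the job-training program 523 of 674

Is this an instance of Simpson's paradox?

No

High-risk: Program B 9/32 = 28.1%, the job-training program 4/26 = 15.4% → Program B
Medium-risk: Program B 60/99 = 60.6%, the job-training program 40/76 = 52.6% → Program B
Low-risk: Program B 491/546 = 89.9%, the job-training program 523/674 = 77.6% → Program B
Overall: Program B 560/677 = 82.7%, the job-training program 567/776 = 73.1% → Program B
Program B wins overall and in every risk group — no reversal.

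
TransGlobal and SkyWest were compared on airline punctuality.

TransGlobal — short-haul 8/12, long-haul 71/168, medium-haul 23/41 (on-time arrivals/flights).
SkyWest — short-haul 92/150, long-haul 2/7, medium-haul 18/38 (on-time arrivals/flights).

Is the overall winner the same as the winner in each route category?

No

Short-haul: TransGlobal 8/12 = 66.7%, SkyWest 92/150 = 61.3% → TransGlobal
Long-haul: TransGlobal 71/168 = 42.3%, SkyWest 2/7 = 28.6% → TransGlobal
Medium-haul: TransGlobal 23/41 = 56.1%, SkyWest 18/38 = 47.4% → TransGlobal
Overall: TransGlobal 102/221 = 46.2%, SkyWest 112/195 = 57.4% → SkyWest
TransGlobal wins each route group but SkyWest wins overall — the comparison reverses. TransGlobal's flights skew toward long-haul, which has a lower base rate.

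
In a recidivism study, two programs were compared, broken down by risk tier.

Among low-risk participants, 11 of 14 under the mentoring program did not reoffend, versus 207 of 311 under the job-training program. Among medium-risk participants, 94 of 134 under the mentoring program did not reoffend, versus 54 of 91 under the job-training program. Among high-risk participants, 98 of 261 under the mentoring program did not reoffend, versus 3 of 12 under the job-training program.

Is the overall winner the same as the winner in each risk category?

No

Low-risk: the mentoring program 11/14 = 78.6%, the job-training program 207/311 = 66.6% → the mentoring program
Medium-risk: the mentoring program 94/134 = 70.1%, the job-training program 54/91 = 59.3% → the mentoring program
High-risk: the mentoring program 98/261 = 37.5%, the job-training program 3/12 = 25.0% → the mentoring program
Overall: the mentoring program 203/409 = 49.6%, the job-training program 264/414 = 63.8% → the job-training program
The mentoring program wins each risk group but the job-training program wins overall — the comparison reverses. The mentoring program's participants skew toward high-risk, which has a lower base rate.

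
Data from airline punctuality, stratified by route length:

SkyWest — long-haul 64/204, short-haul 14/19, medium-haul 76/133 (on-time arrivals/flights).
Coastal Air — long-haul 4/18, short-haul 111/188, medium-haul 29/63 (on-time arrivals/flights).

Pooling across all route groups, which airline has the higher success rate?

Long-haul: SkyWest 64/204 = 31.4%, Coastal Air 4/18 = 22.2% → SkyWest
Short-haul: SkyWest 14/19 = 73.7%, Coastal Air 111/188 = 59.0% → SkyWest
Medium-haul: SkyWest 76/133 = 57.1%, Coastal Air 29/63 = 46.0% → SkyWest
Overall: SkyWest 154/356 = 43.3%, Coastal Air 144/269 = 53.5% → Coastal Air
(SkyWest wins every route group but Coastal Air wins overall — SkyWest's flights skew toward the low-rate long-haul group.)

Coastal Air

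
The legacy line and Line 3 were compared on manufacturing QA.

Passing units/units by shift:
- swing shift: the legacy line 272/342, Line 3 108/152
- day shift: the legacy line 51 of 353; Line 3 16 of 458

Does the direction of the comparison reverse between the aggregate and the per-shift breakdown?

No

Swing shift: the legacy line 272/342 = 79.5%, Line 3 108/152 = 71.1% → the legacy line
Day shift: the legacy line 51/353 = 14.4%, Line 3 16/458 = 3.5% → the legacy line
Overall: the legacy line 323/695 = 46.5%, Line 3 124/610 = 20.3% → the legacy line
The legacy line wins overall and in every shift group — no reversal.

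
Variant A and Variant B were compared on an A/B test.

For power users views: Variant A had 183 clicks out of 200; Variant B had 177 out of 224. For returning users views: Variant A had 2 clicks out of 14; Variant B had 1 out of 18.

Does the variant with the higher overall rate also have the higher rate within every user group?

Yes

Power users: Variant A 183/200 = 91.5%, Variant B 177/224 = 79.0% → Variant A
Returning users: Variant A 2/14 = 14.3%, Variant B 1/18 = 5.6% → Variant A
Overall: Variant A 185/214 = 86.4%, Variant B 178/242 = 73.6% → Variant A
Variant A wins overall and in every user group — no reversal.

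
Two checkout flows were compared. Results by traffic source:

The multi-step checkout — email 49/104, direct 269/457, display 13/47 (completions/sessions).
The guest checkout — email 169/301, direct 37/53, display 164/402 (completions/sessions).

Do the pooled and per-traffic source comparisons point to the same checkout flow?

No

Email: the multi-step checkout 49/104 = 47.1%, the guest checkout 169/301 = 56.1% → the guest checkout
Direct: the multi-step checkout 269/457 = 58.9%, the guest checkout 37/53 = 69.8% → the guest checkout
Display: the multi-step checkout 13/47 = 27.7%, the guest checkout 164/402 = 40.8% → the guest checkout
Overall: the multi-step checkout 331/608 = 54.4%, the guest checkout 370/756 = 48.9% → the multi-step checkout
The guest checkout wins each traffic group but the multi-step checkout wins overall — the comparison reverses. The guest checkout's sessions skew toward display, which has a lower base rate.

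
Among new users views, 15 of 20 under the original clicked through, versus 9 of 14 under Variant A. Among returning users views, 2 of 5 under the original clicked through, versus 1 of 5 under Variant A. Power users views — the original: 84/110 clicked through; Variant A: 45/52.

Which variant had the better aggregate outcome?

New users: the original 15/20 = 75.0%, Variant A 9/14 = 64.3% → the original
Returning users: the original 2/5 = 40.0%, Variant A 1/5 = 20.0% → the original
Power users: the original 84/110 = 76.4%, Variant A 45/52 = 86.5% → Variant A
Overall: the original 101/135 = 74.8%, Variant A 55/71 = 77.5% → Variant A
(Neither sweeps every user group, but Variant A has the higher pooled rate.)

Variant A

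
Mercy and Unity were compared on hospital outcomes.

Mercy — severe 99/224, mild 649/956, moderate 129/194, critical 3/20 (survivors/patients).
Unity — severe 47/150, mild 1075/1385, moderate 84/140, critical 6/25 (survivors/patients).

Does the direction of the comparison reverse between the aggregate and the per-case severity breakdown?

Severe: Mercy 99/224 = 44.2%, Unity 47/150 = 31.3% → Mercy
Mild: Mercy 649/956 = 67.9%, Unity 1075/1385 = 77.6% → Unity
Moderate: Mercy 129/194 = 66.5%, Unity 84/140 = 60.0% → Mercy
Critical: Mercy 3/20 = 15.0%, Unity 6/25 = 24.0% → Unity
Overall: Mercy 880/1394 = 63.1%, Unity 1212/1700 = 71.3% → Unity
Neither sweeps: Mercy wins 2 of 4 groups, Unity wins 2. Unity wins overall but not every group — no Simpson reversal.

No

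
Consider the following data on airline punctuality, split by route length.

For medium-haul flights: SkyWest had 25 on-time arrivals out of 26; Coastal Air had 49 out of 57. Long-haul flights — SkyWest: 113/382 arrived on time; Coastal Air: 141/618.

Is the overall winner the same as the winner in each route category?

Medium-haul: SkyWest 25/26 = 96.2%, Coastal Air 49/57 = 86.0% → SkyWest
Long-haul: SkyWest 113/382 = 29.6%, Coastal Air 141/618 = 22.8% → SkyWest
Overall: SkyWest 138/408 = 33.8%, Coastal Air 190/675 = 28.1% → SkyWest
SkyWest wins overall and in every route group — no reversal.

Yes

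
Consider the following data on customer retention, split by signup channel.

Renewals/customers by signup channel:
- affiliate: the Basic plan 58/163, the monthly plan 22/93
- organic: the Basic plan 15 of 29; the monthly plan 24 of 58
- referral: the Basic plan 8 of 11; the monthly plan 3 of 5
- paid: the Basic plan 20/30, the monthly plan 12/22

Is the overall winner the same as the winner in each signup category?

Yes

Affiliate: the Basic plan 58/163 = 35.6%, the monthly plan 22/93 = 23.7% → the Basic plan
Organic: the Basic plan 15/29 = 51.7%, the monthly plan 24/58 = 41.4% → the Basic plan
Referral: the Basic plan 8/11 = 72.7%, the monthly plan 3/5 = 60.0% → the Basic plan
Paid: the Basic plan 20/30 = 66.7%, the monthly plan 12/22 = 54.5% → the Basic plan
Overall: the Basic plan 101/233 = 43.3%, the monthly plan 61/178 = 34.3% → the Basic plan
The Basic plan wins overall and in every signup group — no reversal.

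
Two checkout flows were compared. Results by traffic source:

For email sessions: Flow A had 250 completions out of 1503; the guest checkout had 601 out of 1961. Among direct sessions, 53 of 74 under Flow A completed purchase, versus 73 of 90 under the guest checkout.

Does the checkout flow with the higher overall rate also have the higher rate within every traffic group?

Email: Flow A 250/1503 = 16.6%, the guest checkout 601/1961 = 30.6% → the guest checkout
Direct: Flow A 53/74 = 71.6%, the guest checkout 73/90 = 81.1% → the guest checkout
Overall: Flow A 303/1577 = 19.2%, the guest checkout 674/2051 = 32.9% → the guest checkout
The guest checkout wins overall and in every traffic group — no reversal.

Yes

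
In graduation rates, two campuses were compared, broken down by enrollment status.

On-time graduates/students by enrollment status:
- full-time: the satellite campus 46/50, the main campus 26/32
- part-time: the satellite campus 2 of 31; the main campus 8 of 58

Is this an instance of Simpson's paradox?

Full-time: the satellite campus 46/50 = 92.0%, the main campus 26/32 = 81.2% → the satellite campus
Part-time: the satellite campus 2/31 = 6.5%, the main campus 8/58 = 13.8% → the main campus
Overall: the satellite campus 48/81 = 59.3%, the main campus 34/90 = 37.8% → the satellite campus
Neither sweeps: the satellite campus wins 1 of 2 groups, the main campus wins 1. The satellite campus wins overall but not every group — no Simpson reversal.

No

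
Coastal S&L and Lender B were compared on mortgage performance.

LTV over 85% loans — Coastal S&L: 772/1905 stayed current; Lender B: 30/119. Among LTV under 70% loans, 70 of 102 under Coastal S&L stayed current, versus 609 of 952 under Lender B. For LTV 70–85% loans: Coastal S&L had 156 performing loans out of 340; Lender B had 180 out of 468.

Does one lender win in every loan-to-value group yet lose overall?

LTV over 85%: Coastal S&L 772/1905 = 40.5%, Lender B 30/119 = 25.2% → Coastal S&L
LTV under 70%: Coastal S&L 70/102 = 68.6%, Lender B 609/952 = 64.0% → Coastal S&L
LTV 70–85%: Coastal S&L 156/340 = 45.9%, Lender B 180/468 = 38.5% → Coastal S&L
Overall: Coastal S&L 998/2347 = 42.5%, Lender B 819/1539 = 53.2% → Lender B
Coastal S&L wins each loan-to-value group but Lender B wins overall — the comparison reverses. Coastal S&L's loans skew toward LTV over 85%, which has a lower base rate.

Yes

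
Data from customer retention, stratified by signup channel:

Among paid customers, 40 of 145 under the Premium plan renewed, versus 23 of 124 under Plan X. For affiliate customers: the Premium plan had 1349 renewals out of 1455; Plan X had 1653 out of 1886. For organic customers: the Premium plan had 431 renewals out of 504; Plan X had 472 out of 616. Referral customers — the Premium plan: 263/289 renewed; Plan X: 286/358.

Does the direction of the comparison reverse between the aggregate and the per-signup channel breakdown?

Paid: the Premium plan 40/145 = 27.6%, Plan X 23/124 = 18.5% → the Premium plan
Affiliate: the Premium plan 1349/1455 = 92.7%, Plan X 1653/1886 = 87.6% → the Premium plan
Organic: the Premium plan 431/504 = 85.5%, Plan X 472/616 = 76.6% → the Premium plan
Referral: the Premium plan 263/289 = 91.0%, Plan X 286/358 = 79.9% → the Premium plan
Overall: the Premium plan 2083/2393 = 87.0%, Plan X 2434/2984 = 81.6% → the Premium plan
The Premium plan wins overall and in every signup group — no reversal.

No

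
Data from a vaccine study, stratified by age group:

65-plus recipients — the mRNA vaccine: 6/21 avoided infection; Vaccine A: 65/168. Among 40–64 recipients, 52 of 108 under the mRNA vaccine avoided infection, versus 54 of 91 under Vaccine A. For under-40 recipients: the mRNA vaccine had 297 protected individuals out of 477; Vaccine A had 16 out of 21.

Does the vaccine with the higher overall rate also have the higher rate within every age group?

No

65-plus: the mRNA vaccine 6/21 = 28.6%, Vaccine A 65/168 = 38.7% → Vaccine A
40–64: the mRNA vaccine 52/108 = 48.1%, Vaccine A 54/91 = 59.3% → Vaccine A
Under-40: the mRNA vaccine 297/477 = 62.3%, Vaccine A 16/21 = 76.2% → Vaccine A
Overall: the mRNA vaccine 355/606 = 58.6%, Vaccine A 135/280 = 48.2% → the mRNA vaccine
Vaccine A wins each age group but the mRNA vaccine wins overall — the comparison reverses. Vaccine A's recipients skew toward 65-plus, which has a lower base rate.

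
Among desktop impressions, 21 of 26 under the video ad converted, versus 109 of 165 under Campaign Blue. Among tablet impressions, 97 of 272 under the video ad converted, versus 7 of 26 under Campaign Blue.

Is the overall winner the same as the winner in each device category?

No

Desktop: the video ad 21/26 = 80.8%, Campaign Blue 109/165 = 66.1% → the video ad
Tablet: the video ad 97/272 = 35.7%, Campaign Blue 7/26 = 26.9% → the video ad
Overall: the video ad 118/298 = 39.6%, Campaign Blue 116/191 = 60.7% → Campaign Blue
The video ad wins each device group but Campaign Blue wins overall — the comparison reverses. The video ad's impressions skew toward tablet, which has a lower base rate.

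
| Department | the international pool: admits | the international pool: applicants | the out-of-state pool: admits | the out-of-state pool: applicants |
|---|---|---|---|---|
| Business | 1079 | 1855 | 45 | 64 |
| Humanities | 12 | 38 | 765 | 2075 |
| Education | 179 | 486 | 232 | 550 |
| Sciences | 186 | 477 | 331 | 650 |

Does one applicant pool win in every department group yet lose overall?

Yes

Business: the international pool 1079/1855 = 58.2%, the out-of-state pool 45/64 = 70.3% → the out-of-state pool
Humanities: the international pool 12/38 = 31.6%, the out-of-state pool 765/2075 = 36.9% → the out-of-state pool
Education: the international pool 179/486 = 36.8%, the out-of-state pool 232/550 = 42.2% → the out-of-state pool
Sciences: the international pool 186/477 = 39.0%, the out-of-state pool 331/650 = 50.9% → the out-of-state pool
Overall: the international pool 1456/2856 = 51.0%, the out-of-state pool 1373/3339 = 41.1% → the international pool
The out-of-state pool wins each department group but the international pool wins overall — the comparison reverses. The out-of-state pool's applicants skew toward Humanities, which has a lower base rate.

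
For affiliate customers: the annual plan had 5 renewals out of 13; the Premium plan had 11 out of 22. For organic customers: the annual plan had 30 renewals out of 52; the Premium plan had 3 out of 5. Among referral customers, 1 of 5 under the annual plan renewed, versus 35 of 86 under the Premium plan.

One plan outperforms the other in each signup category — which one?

the Premium plan

Affiliate: the annual plan 5/13 = 38.5%, the Premium plan 11/22 = 50.0% → the Premium plan
Organic: the annual plan 30/52 = 57.7%, the Premium plan 3/5 = 60.0% → the Premium plan
Referral: the annual plan 1/5 = 20.0%, the Premium plan 35/86 = 40.7% → the Premium plan
The Premium plan has the higher rate in all 3 groups.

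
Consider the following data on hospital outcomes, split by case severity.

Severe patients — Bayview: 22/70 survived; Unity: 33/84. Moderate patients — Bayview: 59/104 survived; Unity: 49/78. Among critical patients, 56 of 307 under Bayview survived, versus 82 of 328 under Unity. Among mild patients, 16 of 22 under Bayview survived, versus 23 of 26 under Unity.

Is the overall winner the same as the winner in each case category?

Yes

Severe: Bayview 22/70 = 31.4%, Unity 33/84 = 39.3% → Unity
Moderate: Bayview 59/104 = 56.7%, Unity 49/78 = 62.8% → Unity
Critical: Bayview 56/307 = 18.2%, Unity 82/328 = 25.0% → Unity
Mild: Bayview 16/22 = 72.7%, Unity 23/26 = 88.5% → Unity
Overall: Bayview 153/503 = 30.4%, Unity 187/516 = 36.2% → Unity
Unity wins overall and in every case group — no reversal.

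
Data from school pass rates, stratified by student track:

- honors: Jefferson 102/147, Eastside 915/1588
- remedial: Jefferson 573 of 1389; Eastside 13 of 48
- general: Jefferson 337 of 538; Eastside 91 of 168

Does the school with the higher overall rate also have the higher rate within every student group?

Honors: Jefferson 102/147 = 69.4%, Eastside 915/1588 = 57.6% → Jefferson
Remedial: Jefferson 573/1389 = 41.3%, Eastside 13/48 = 27.1% → Jefferson
General: Jefferson 337/538 = 62.6%, Eastside 91/168 = 54.2% → Jefferson
Overall: Jefferson 1012/2074 = 48.8%, Eastside 1019/1804 = 56.5% → Eastside
Jefferson wins each student group but Eastside wins overall — the comparison reverses. Jefferson's students skew toward remedial, which has a lower base rate.

No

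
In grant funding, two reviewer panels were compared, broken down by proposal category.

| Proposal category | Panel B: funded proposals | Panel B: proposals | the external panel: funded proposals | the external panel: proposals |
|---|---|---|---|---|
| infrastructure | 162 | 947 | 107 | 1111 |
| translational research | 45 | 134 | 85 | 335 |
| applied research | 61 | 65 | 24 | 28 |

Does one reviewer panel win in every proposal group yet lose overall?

No

Infrastructure: Panel B 162/947 = 17.1%, the external panel 107/1111 = 9.6% → Panel B
Translational research: Panel B 45/134 = 33.6%, the external panel 85/335 = 25.4% → Panel B
Applied research: Panel B 61/65 = 93.8%, the external panel 24/28 = 85.7% → Panel B
Overall: Panel B 268/1146 = 23.4%, the external panel 216/1474 = 14.7% → Panel B
Panel B wins overall and in every proposal group — no reversal.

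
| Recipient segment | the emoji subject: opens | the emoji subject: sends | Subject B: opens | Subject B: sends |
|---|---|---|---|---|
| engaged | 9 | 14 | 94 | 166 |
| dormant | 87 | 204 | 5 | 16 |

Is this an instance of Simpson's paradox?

Yes

Engaged: the emoji subject 9/14 = 64.3%, Subject B 94/166 = 56.6% → the emoji subject
Dormant: the emoji subject 87/204 = 42.6%, Subject B 5/16 = 31.2% → the emoji subject
Overall: the emoji subject 96/218 = 44.0%, Subject B 99/182 = 54.4% → Subject B
The emoji subject wins each recipient group but Subject B wins overall — the comparison reverses. The emoji subject's sends skew toward dormant, which has a lower base rate.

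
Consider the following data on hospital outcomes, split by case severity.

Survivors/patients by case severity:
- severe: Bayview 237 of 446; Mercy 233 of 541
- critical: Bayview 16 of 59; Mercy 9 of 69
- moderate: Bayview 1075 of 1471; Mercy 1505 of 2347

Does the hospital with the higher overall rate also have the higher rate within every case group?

Yes

Severe: Bayview 237/446 = 53.1%, Mercy 233/541 = 43.1% → Bayview
Critical: Bayview 16/59 = 27.1%, Mercy 9/69 = 13.0% → Bayview
Moderate: Bayview 1075/1471 = 73.1%, Mercy 1505/2347 = 64.1% → Bayview
Overall: Bayview 1328/1976 = 67.2%, Mercy 1747/2957 = 59.1% → Bayview
Bayview wins overall and in every case group — no reversal.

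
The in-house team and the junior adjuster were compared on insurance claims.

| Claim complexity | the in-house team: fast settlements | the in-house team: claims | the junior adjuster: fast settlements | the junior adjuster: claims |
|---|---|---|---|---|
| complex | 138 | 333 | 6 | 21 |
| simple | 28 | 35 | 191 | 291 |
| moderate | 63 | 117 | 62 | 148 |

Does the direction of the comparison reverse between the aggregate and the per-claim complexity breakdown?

Yes

Complex: the in-house team 138/333 = 41.4%, the junior adjuster 6/21 = 28.6% → the in-house team
Simple: the in-house team 28/35 = 80.0%, the junior adjuster 191/291 = 65.6% → the in-house team
Moderate: the in-house team 63/117 = 53.8%, the junior adjuster 62/148 = 41.9% → the in-house team
Overall: the in-house team 229/485 = 47.2%, the junior adjuster 259/460 = 56.3% → the junior adjuster
The in-house team wins each claim group but the junior adjuster wins overall — the comparison reverses. The in-house team's claims skew toward complex, which has a lower base rate.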